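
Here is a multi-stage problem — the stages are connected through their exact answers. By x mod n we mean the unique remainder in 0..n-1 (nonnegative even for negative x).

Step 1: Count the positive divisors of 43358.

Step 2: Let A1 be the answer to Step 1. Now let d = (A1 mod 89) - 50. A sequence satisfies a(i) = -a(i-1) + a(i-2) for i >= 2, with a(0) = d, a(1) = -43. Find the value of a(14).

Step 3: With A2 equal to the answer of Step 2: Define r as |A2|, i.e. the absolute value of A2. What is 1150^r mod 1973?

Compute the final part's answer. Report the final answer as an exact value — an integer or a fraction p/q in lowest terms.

773

Step 1: 43358 = 2 * 7 * 19 * 163; number of divisors = (1+1) * (1+1) * (1+1) * (1+1) = 16; answer 16
Step 2: A1 = 16; d = -34; a(2) = -1*(-43) + 1*(-34) = 9; iterating: a(2)=9, a(3)=-52, a(4)=61, a(5)=-113, a(6)=174, a(7)=-287, a(8)=461, a(9)=-748, a(10)=1209, a(11)=-1957, a(12)=3166, a(13)=-5123, a(14)=8289; answer 8289
Step 3: A2 = 8289; r = 8289; squarings mod 1973: 1150^1=1150, 1150^2=590, 1150^4=852, 1150^8=1813, 1150^16=1924, 1150^32=428, 1150^64=1668, 1150^128=294, 1150^256=1597, 1150^512=1293, 1150^1024=718, 1150^2048=571, 1150^4096=496, 1150^8192=1364; 1150^8289 = 1150^1 * 1150^32 * 1150^64 * 1150^8192 = 773 (mod 1973); answer 773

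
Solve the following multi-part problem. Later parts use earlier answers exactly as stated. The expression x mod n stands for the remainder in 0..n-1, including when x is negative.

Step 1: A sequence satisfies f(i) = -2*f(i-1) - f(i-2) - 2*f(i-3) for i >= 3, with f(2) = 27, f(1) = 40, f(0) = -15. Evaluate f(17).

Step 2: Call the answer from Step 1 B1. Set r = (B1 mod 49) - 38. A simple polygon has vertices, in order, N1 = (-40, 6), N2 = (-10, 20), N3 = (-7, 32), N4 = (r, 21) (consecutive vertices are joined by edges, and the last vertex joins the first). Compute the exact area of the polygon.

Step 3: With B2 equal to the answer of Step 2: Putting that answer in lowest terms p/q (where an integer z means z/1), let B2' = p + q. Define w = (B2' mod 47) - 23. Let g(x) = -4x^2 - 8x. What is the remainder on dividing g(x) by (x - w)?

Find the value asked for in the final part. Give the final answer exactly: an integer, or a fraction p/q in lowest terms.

Step 1: f(3) = -2*(27) - 1*(40) - 2*(-15) = -64; iterating: f(3)=-64, f(4)=21, f(5)=-32, f(6)=171, f(7)=-352, f(8)=597, f(9)=-1184, f(10)=2475, f(11)=-4960, f(12)=9813, f(13)=-19616, f(14)=39339, f(15)=-78688, f(16)=157269, f(17)=-314528; answer -314528
Step 2: B1 = -314528; r = -35; cross terms: (-40*20 - -10*6)=-740, (-10*32 - -7*20)=-180, (-7*21 - -35*32)=973, (-35*6 - -40*21)=630; twice the area = |683| = 683; area = 683/2; answer 683/2
Step 3: B2 = 683/2; threaded value p + q = 685; w = 4; remainder = value at the root: -4*(4)^2 - 8*(4)^1 = (-64) + (-32) = -96; answer -96

-96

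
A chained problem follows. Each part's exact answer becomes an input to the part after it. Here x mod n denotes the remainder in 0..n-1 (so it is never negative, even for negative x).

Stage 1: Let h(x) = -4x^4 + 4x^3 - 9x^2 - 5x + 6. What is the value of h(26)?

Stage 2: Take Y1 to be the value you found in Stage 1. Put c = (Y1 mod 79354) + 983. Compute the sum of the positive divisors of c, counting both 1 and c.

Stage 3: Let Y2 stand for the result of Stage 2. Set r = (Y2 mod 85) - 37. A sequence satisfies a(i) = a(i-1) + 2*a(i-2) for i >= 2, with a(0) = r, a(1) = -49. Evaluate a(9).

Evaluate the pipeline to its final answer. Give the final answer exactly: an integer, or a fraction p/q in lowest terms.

Stage 1: -4*(26)^4 + 4*(26)^3 - 9*(26)^2 - 5*(26)^1 + 6 = (-1827904) + (70304) + (-6084) + (-130) + (6) = -1763808; answer -1763808
Stage 2: Y1 = -1763808; c = 62317; 62317 = 101 * 617; sigma = (1 + 101) * (1 + 617) = 102 * 618 = 63036; answer 63036
Stage 3: Y2 = 63036; r = 14; a(2) = 1*(-49) + 2*(14) = -21; iterating: a(2)=-21, a(3)=-119, a(4)=-161, a(5)=-399, a(6)=-721, a(7)=-1519, a(8)=-2961, a(9)=-5999; answer -5999

-5999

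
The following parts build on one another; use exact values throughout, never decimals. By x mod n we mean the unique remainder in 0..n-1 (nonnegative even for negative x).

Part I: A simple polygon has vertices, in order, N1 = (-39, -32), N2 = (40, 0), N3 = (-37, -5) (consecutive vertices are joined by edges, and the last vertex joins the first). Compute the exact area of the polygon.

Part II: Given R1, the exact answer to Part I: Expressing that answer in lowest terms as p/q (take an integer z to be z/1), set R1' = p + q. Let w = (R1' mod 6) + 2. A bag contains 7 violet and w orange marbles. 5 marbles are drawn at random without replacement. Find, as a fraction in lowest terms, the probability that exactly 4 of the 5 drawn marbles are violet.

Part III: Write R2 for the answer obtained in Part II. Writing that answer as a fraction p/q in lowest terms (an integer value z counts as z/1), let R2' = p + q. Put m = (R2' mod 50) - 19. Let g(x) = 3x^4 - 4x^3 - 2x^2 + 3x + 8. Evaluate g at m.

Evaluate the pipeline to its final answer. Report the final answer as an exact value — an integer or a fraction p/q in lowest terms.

Part I: cross terms: (-39*0 - 40*-32)=1280, (40*-5 - -37*0)=-200, (-37*-32 - -39*-5)=989; twice the area = |2069| = 2069; area = 2069/2; answer 2069/2
Part II: R1 = 2069/2; threaded value p + q = 2071; w = 3; total draws C(10,5) = 252; favorable C(7,4)*C(3,1) = 105; P = 5/12; answer 5/12
Part III: R2 = 5/12; threaded value p + q = 17; m = -2; 3*(-2)^4 - 4*(-2)^3 - 2*(-2)^2 + 3*(-2)^1 + 8 = (48) + (32) + (-8) + (-6) + (8) = 74; answer 74

74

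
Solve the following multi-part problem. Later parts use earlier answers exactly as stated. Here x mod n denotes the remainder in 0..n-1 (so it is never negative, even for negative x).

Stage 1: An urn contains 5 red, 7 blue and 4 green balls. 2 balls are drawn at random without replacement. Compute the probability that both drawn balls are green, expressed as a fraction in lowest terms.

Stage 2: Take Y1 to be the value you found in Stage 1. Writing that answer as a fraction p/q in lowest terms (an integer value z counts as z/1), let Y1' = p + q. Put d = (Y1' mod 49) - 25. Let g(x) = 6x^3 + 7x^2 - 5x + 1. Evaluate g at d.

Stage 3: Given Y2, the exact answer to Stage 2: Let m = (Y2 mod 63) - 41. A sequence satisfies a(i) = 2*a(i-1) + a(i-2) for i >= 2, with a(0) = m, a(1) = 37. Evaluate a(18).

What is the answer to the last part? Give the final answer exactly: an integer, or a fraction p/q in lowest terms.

Stage 1: total draws C(16,2) = 120; favorable C(4,2) = 6; P = 1/20; answer 1/20
Stage 2: Y1 = 1/20; threaded value p + q = 21; d = -4; 6*(-4)^3 + 7*(-4)^2 - 5*(-4)^1 + 1 = (-384) + (112) + (20) + (1) = -251; answer -251
Stage 3: Y2 = -251; m = -40; a(2) = 2*(37) + 1*(-40) = 34; iterating: a(2)=34, a(3)=105, a(4)=244, a(5)=593, a(6)=1430, a(7)=3453, a(8)=8336, a(9)=20125, a(10)=48586, a(11)=117297, a(12)=283180, a(13)=683657, a(14)=1650494, a(15)=3984645, a(16)=9619784, a(17)=23224213, a(18)=56068210; answer 56068210

56068210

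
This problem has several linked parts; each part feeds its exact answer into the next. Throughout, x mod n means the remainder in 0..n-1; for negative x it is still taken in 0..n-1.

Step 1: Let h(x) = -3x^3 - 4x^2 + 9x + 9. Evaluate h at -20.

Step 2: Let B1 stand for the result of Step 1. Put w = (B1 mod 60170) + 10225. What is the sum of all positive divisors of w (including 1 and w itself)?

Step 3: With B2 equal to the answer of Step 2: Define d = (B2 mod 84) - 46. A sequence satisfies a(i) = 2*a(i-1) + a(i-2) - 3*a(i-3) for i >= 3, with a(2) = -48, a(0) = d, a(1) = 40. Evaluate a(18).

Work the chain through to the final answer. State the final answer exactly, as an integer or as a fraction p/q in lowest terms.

Step 1: -3*(-20)^3 - 4*(-20)^2 + 9*(-20)^1 + 9 = (24000) + (-1600) + (-180) + (9) = 22229; answer 22229
Step 2: B1 = 22229; w = 32454; 32454 = 2 * 3^3 * 601; sigma = (1 + 2) * (1 + 3 + 9 + 27) * (1 + 601) = 3 * 40 * 602 = 72240; answer 72240
Step 3: B2 = 72240; d = -46; a(3) = 2*(-48) + 1*(40) - 3*(-46) = 82; iterating: a(3)=82, a(4)=-4, a(5)=218, a(6)=186, a(7)=602, a(8)=736, a(9)=1516, a(10)=1962, a(11)=3232, a(12)=3878, a(13)=5102, a(14)=4386, a(15)=2240, a(16)=-6440, a(17)=-23798, a(18)=-60756; answer -60756

-60756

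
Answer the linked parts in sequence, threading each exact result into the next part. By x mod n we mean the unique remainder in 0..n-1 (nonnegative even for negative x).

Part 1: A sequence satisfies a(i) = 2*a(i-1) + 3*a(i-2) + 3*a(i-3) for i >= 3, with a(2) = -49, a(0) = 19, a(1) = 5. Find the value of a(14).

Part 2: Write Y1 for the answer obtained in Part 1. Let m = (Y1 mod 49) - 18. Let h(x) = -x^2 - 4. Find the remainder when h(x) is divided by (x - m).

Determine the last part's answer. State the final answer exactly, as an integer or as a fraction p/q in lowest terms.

Part 1: a(3) = 2*(-49) + 3*(5) + 3*(19) = -26; iterating: a(3)=-26, a(4)=-184, a(5)=-593, a(6)=-1816, a(7)=-5963, a(8)=-19153, a(9)=-61643, a(10)=-198634, a(11)=-639656, a(12)=-2060143, a(13)=-6635156, a(14)=-21369709; answer -21369709
Part 2: Y1 = -21369709; m = 6; remainder = value at the root: -1*(6)^2 - 4 = (-36) + (-4) = -40; answer -40

-40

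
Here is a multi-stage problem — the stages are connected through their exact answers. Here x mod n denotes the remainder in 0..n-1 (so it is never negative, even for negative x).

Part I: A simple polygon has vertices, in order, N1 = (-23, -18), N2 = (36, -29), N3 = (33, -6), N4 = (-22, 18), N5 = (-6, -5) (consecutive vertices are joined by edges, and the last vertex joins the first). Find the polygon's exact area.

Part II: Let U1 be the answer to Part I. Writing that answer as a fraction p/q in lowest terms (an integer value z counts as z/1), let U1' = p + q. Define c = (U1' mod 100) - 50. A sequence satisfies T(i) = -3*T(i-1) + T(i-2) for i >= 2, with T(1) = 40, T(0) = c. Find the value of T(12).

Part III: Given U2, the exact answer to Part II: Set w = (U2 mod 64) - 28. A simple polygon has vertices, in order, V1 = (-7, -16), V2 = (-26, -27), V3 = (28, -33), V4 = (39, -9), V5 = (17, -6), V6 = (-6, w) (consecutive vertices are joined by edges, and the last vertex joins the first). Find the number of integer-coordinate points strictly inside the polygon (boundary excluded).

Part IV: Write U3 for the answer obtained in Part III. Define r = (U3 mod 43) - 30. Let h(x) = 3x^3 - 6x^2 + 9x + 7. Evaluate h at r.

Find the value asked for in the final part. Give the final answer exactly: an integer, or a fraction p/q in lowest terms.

Part I: cross terms: (-23*-29 - 36*-18)=1315, (36*-6 - 33*-29)=741, (33*18 - -22*-6)=462, (-22*-5 - -6*18)=218, (-6*-18 - -23*-5)=-7; twice the area = |2729| = 2729; area = 2729/2; answer 2729/2
Part II: U1 = 2729/2; threaded value p + q = 2731; c = -19; T(2) = -3*(40) + 1*(-19) = -139; iterating: T(2)=-139, T(3)=457, T(4)=-1510, T(5)=4987, T(6)=-16471, T(7)=54400, T(8)=-179671, T(9)=593413, T(10)=-1959910, T(11)=6473143, T(12)=-21379339; answer -21379339
Part III: U2 = -21379339; w = 25; cross terms: (-7*-27 - -26*-16)=-227, (-26*-33 - 28*-27)=1614, (28*-9 - 39*-33)=1035, (39*-6 - 17*-9)=-81, (17*25 - -6*-6)=389, (-6*-16 - -7*25)=271; twice the area = |3001| = 3001; area = 3001/2; boundary points = 1 + 6 + 1 + 1 + 1 + 1 = 11; strictly interior points = area - boundary/2 + 1 = 1496; answer 1496
Part IV: U3 = 1496; r = 4; 3*(4)^3 - 6*(4)^2 + 9*(4)^1 + 7 = (192) + (-96) + (36) + (7) = 139; answer 139

139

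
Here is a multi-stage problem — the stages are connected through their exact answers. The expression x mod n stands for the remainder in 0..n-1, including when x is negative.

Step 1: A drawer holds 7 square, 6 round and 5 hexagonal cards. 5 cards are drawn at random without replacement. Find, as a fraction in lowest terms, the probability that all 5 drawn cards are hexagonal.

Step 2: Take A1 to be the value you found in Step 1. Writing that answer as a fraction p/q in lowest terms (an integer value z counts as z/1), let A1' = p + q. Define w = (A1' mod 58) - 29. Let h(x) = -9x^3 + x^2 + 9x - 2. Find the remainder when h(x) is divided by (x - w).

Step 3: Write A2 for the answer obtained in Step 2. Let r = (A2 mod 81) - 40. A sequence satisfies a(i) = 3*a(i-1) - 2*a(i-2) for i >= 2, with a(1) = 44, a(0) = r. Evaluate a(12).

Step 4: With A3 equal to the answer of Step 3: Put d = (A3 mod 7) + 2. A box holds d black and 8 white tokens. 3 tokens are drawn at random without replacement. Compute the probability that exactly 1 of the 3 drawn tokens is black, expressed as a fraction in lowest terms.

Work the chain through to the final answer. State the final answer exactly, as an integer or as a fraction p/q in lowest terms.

Step 1: total draws C(18,5) = 8568; favorable C(5,5) = 1; P = 1/8568; answer 1/8568
Step 2: A1 = 1/8568; threaded value p + q = 8569; w = 14; remainder = value at the root: -9*(14)^3 + 1*(14)^2 + 9*(14)^1 - 2 = (-24696) + (196) + (126) + (-2) = -24376; answer -24376
Step 3: A2 = -24376; r = -35; a(2) = 3*(44) - 2*(-35) = 202; iterating: a(2)=202, a(3)=518, a(4)=1150, a(5)=2414, a(6)=4942, a(7)=9998, a(8)=20110, a(9)=40334, a(10)=80782, a(11)=161678, a(12)=323470; answer 323470
Step 4: A3 = 323470; d = 2; total draws C(10,3) = 120; favorable C(2,1)*C(8,2) = 56; P = 7/15; answer 7/15

7/15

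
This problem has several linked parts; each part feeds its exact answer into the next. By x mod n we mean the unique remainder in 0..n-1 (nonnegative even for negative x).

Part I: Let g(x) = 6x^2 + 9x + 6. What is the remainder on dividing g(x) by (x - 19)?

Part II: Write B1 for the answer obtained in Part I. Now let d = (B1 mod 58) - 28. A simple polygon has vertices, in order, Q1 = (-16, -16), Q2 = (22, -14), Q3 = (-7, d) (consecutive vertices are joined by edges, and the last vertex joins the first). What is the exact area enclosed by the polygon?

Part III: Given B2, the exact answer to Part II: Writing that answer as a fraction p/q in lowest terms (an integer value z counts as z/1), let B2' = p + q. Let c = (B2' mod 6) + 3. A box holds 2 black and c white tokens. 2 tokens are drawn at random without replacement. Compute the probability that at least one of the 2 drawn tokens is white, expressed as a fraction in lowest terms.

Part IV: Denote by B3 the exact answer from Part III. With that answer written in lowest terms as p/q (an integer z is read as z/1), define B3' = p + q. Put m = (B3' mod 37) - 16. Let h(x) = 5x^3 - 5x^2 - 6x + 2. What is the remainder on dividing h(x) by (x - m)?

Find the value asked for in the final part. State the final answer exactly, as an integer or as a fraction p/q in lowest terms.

10

Part I: remainder = value at the root: 6*(19)^2 + 9*(19)^1 + 6 = (2166) + (171) + (6) = 2343; answer 2343
Part II: B1 = 2343; d = -5; cross terms: (-16*-14 - 22*-16)=576, (22*-5 - -7*-14)=-208, (-7*-16 - -16*-5)=32; twice the area = |400| = 400; area = 200; answer 200
Part III: B2 = 200; threaded value p + q = 201; c = 6; total draws C(8,2) = 28; complement C(2,2) = 1; favorable 28 - 1 = 27; P = 27/28; answer 27/28
Part IV: B3 = 27/28; threaded value p + q = 55; m = 2; remainder = value at the root: 5*(2)^3 - 5*(2)^2 - 6*(2)^1 + 2 = (40) + (-20) + (-12) + (2) = 10; answer 10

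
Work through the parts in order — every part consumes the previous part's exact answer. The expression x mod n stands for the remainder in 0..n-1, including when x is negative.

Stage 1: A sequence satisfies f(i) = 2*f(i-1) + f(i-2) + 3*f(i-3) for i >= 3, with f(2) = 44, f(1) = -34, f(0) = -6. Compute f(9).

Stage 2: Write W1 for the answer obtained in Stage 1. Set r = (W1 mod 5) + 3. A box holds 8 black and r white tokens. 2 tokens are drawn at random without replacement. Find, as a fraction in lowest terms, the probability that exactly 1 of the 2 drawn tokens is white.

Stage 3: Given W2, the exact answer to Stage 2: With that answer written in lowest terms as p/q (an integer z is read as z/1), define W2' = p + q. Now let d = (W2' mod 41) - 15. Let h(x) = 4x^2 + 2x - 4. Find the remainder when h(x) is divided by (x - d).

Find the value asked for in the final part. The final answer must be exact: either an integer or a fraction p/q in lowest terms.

178

Stage 1: f(3) = 2*(44) + 1*(-34) + 3*(-6) = 36; iterating: f(3)=36, f(4)=14, f(5)=196, f(6)=514, f(7)=1266, f(8)=3634, f(9)=10076; answer 10076
Stage 2: W1 = 10076; r = 4; total draws C(12,2) = 66; favorable C(4,1)*C(8,1) = 32; P = 16/33; answer 16/33
Stage 3: W2 = 16/33; threaded value p + q = 49; d = -7; remainder = value at the root: 4*(-7)^2 + 2*(-7)^1 - 4 = (196) + (-14) + (-4) = 178; answer 178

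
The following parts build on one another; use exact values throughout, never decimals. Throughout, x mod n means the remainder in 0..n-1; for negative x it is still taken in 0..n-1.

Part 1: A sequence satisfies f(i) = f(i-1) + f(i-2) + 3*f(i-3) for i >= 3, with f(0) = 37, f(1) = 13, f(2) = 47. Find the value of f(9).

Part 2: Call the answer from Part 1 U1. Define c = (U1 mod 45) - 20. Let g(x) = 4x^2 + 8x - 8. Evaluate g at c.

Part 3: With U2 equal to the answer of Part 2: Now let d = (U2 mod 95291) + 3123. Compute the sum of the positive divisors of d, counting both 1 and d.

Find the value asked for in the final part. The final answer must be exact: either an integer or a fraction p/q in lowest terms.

Part 1: f(3) = 1*(47) + 1*(13) + 3*(37) = 171; iterating: f(3)=171, f(4)=257, f(5)=569, f(6)=1339, f(7)=2679, f(8)=5725, f(9)=12421; answer 12421
Part 2: U1 = 12421; c = -19; 4*(-19)^2 + 8*(-19)^1 - 8 = (1444) + (-152) + (-8) = 1284; answer 1284
Part 3: U2 = 1284; d = 4407; 4407 = 3 * 13 * 113; sigma = (1 + 3) * (1 + 13) * (1 + 113) = 4 * 14 * 114 = 6384; answer 6384

6384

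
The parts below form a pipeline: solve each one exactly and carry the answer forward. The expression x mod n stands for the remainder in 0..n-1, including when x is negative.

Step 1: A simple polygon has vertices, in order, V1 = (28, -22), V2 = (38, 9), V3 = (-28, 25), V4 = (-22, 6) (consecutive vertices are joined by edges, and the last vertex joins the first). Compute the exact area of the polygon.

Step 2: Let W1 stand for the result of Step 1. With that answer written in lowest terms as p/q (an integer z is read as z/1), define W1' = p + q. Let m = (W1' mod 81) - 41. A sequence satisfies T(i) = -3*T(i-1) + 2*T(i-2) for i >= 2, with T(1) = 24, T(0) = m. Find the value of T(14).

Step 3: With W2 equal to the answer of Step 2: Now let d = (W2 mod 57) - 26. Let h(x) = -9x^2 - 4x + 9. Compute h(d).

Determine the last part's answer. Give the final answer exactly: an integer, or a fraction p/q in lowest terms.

-404

Step 1: cross terms: (28*9 - 38*-22)=1088, (38*25 - -28*9)=1202, (-28*6 - -22*25)=382, (-22*-22 - 28*6)=316; twice the area = |2988| = 2988; area = 1494; answer 1494
Step 2: W1 = 1494; threaded value p + q = 1495; m = -4; T(2) = -3*(24) + 2*(-4) = -80; iterating: T(2)=-80, T(3)=288, T(4)=-1024, T(5)=3648, T(6)=-12992, T(7)=46272, T(8)=-164800, T(9)=586944, T(10)=-2090432, T(11)=7445184, T(12)=-26516416, T(13)=94439616, T(14)=-336351680; answer -336351680
Step 3: W2 = -336351680; d = -7; -9*(-7)^2 - 4*(-7)^1 + 9 = (-441) + (28) + (9) = -404; answer -404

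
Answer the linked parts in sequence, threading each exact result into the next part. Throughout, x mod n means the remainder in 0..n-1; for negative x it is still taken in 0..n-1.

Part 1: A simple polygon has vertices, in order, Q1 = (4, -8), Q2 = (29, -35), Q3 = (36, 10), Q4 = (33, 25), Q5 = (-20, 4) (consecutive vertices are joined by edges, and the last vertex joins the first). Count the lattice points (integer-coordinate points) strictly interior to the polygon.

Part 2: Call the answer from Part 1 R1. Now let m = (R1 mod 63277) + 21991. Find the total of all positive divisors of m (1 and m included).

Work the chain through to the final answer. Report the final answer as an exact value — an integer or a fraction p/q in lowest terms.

24876

Part 1: cross terms: (4*-35 - 29*-8)=92, (29*10 - 36*-35)=1550, (36*25 - 33*10)=570, (33*4 - -20*25)=632, (-20*-8 - 4*4)=144; twice the area = |2988| = 2988; area = 1494; boundary points = 1 + 1 + 3 + 1 + 12 = 18; strictly interior points = area - boundary/2 + 1 = 1486; answer 1486
Part 2: R1 = 1486; m = 23477; 23477 = 17 * 1381; sigma = (1 + 17) * (1 + 1381) = 18 * 1382 = 24876; answer 24876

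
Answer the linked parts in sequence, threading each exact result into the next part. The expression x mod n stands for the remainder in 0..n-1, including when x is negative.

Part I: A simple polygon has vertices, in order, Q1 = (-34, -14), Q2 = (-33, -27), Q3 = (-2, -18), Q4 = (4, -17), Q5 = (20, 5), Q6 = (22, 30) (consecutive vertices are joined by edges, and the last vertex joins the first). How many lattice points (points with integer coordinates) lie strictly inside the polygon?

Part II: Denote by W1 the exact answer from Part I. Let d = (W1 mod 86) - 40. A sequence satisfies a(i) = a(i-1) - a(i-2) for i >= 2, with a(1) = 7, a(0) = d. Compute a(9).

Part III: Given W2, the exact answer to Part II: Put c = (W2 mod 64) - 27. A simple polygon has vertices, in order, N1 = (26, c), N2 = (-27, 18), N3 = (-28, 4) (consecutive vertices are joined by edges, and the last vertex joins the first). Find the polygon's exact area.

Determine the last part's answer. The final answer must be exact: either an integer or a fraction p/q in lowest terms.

Part I: cross terms: (-34*-27 - -33*-14)=456, (-33*-18 - -2*-27)=540, (-2*-17 - 4*-18)=106, (4*5 - 20*-17)=360, (20*30 - 22*5)=490, (22*-14 - -34*30)=712; twice the area = |2664| = 2664; area = 1332; boundary points = 1 + 1 + 1 + 2 + 1 + 4 = 10; strictly interior points = area - boundary/2 + 1 = 1328; answer 1328
Part II: W1 = 1328; d = -2; a(2) = 1*(7) - 1*(-2) = 9; iterating: a(2)=9, a(3)=2, a(4)=-7, a(5)=-9, a(6)=-2, a(7)=7, a(8)=9, a(9)=2; answer 2
Part III: W2 = 2; c = -25; cross terms: (26*18 - -27*-25)=-207, (-27*4 - -28*18)=396, (-28*-25 - 26*4)=596; twice the area = |785| = 785; area = 785/2; answer 785/2

785/2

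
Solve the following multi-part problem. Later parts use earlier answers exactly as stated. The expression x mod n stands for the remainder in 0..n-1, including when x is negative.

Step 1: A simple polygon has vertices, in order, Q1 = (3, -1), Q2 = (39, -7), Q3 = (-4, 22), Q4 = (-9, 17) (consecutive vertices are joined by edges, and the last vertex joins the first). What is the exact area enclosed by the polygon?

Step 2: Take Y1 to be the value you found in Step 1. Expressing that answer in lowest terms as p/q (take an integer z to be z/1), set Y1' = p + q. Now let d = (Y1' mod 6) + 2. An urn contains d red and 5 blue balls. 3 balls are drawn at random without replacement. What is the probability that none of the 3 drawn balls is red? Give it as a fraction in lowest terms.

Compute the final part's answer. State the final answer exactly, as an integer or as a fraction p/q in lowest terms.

5/28

Step 1: cross terms: (3*-7 - 39*-1)=18, (39*22 - -4*-7)=830, (-4*17 - -9*22)=130, (-9*-1 - 3*17)=-42; twice the area = |936| = 936; area = 468; answer 468
Step 2: Y1 = 468; threaded value p + q = 469; d = 3; total draws C(8,3) = 56; favorable C(5,3) = 10; P = 5/28; answer 5/28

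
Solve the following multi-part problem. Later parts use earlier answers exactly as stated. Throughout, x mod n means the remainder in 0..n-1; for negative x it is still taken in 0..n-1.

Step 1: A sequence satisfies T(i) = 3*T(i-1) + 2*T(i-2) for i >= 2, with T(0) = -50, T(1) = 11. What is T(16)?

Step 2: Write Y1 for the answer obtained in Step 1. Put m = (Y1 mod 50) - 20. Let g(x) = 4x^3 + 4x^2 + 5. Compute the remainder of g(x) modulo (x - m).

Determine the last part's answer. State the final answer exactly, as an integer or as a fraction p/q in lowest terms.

Step 1: T(2) = 3*(11) + 2*(-50) = -67; iterating: T(2)=-67, T(3)=-179, T(4)=-671, T(5)=-2371, T(6)=-8455, T(7)=-30107, T(8)=-107231, T(9)=-381907, T(10)=-1360183, T(11)=-4844363, T(12)=-17253455, T(13)=-61449091, T(14)=-218854183, T(15)=-779460731, T(16)=-2776090559; answer -2776090559
Step 2: Y1 = -2776090559; m = 21; remainder = value at the root: 4*(21)^3 + 4*(21)^2 + 5 = (37044) + (1764) + (5) = 38813; answer 38813

38813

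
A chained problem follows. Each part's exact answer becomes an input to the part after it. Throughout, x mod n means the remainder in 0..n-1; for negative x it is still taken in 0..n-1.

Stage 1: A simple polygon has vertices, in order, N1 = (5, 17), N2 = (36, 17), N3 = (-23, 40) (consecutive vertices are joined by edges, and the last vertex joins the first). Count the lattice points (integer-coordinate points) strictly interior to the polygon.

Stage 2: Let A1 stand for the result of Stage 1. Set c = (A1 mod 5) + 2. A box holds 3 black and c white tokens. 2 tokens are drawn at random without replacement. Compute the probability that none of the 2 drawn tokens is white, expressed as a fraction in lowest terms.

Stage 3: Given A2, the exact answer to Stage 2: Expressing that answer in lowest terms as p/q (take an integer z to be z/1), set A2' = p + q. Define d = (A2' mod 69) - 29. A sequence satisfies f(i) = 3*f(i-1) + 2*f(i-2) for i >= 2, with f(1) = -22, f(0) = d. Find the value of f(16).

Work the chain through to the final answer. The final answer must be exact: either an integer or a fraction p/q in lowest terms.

-5675794916

Stage 1: cross terms: (5*17 - 36*17)=-527, (36*40 - -23*17)=1831, (-23*17 - 5*40)=-591; twice the area = |713| = 713; area = 713/2; boundary points = 31 + 1 + 1 = 33; strictly interior points = area - boundary/2 + 1 = 341; answer 341
Stage 2: A1 = 341; c = 3; total draws C(6,2) = 15; favorable C(3,2) = 3; P = 1/5; answer 1/5
Stage 3: A2 = 1/5; threaded value p + q = 6; d = -23; f(2) = 3*(-22) + 2*(-23) = -112; iterating: f(2)=-112, f(3)=-380, f(4)=-1364, f(5)=-4852, f(6)=-17284, f(7)=-61556, f(8)=-219236, f(9)=-780820, f(10)=-2780932, f(11)=-9904436, f(12)=-35275172, f(13)=-125634388, f(14)=-447453508, f(15)=-1593629300, f(16)=-5675794916; answer -5675794916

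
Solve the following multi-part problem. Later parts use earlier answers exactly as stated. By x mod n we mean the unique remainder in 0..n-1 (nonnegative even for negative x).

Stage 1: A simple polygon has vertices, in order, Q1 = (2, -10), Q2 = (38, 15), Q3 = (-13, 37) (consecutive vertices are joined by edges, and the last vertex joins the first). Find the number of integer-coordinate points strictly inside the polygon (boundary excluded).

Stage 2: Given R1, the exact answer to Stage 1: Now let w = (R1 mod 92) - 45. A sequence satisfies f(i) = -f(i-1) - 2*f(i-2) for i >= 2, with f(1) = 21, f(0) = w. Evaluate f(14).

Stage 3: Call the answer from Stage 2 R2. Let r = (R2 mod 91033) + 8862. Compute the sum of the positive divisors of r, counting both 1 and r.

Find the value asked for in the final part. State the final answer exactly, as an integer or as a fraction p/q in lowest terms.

20832

Stage 1: cross terms: (2*15 - 38*-10)=410, (38*37 - -13*15)=1601, (-13*-10 - 2*37)=56; twice the area = |2067| = 2067; area = 2067/2; boundary points = 1 + 1 + 1 = 3; strictly interior points = area - boundary/2 + 1 = 1033; answer 1033
Stage 2: R1 = 1033; w = -24; f(2) = -1*(21) - 2*(-24) = 27; iterating: f(2)=27, f(3)=-69, f(4)=15, f(5)=123, f(6)=-153, f(7)=-93, f(8)=399, f(9)=-213, f(10)=-585, f(11)=1011, f(12)=159, f(13)=-2181, f(14)=1863; answer 1863
Stage 3: R2 = 1863; r = 10725; 10725 = 3 * 5^2 * 11 * 13; sigma = (1 + 3) * (1 + 5 + 25) * (1 + 11) * (1 + 13) = 4 * 31 * 12 * 14 = 20832; answer 20832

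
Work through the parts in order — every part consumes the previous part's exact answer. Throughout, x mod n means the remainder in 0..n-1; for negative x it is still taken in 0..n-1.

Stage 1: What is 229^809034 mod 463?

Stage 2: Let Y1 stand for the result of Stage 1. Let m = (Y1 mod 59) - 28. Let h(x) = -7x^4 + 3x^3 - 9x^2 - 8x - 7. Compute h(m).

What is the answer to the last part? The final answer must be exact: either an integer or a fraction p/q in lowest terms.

Stage 1: squarings mod 463: 229^1=229, 229^2=122, 229^4=68, 229^8=457, 229^16=36, 229^32=370, 229^64=315, 229^128=143, 229^256=77, 229^512=373, 229^1024=229, 229^2048=122, 229^4096=68, 229^8192=457, 229^16384=36, 229^32768=370, 229^65536=315, 229^131072=143, 229^262144=77, 229^524288=373; 229^809034 = 229^2 * 229^8 * 229^64 * 229^2048 * 229^4096 * 229^16384 * 229^262144 * 229^524288 = 425 (mod 463); answer 425
Stage 2: Y1 = 425; m = -16; -7*(-16)^4 + 3*(-16)^3 - 9*(-16)^2 - 8*(-16)^1 - 7 = (-458752) + (-12288) + (-2304) + (128) + (-7) = -473223; answer -473223

-473223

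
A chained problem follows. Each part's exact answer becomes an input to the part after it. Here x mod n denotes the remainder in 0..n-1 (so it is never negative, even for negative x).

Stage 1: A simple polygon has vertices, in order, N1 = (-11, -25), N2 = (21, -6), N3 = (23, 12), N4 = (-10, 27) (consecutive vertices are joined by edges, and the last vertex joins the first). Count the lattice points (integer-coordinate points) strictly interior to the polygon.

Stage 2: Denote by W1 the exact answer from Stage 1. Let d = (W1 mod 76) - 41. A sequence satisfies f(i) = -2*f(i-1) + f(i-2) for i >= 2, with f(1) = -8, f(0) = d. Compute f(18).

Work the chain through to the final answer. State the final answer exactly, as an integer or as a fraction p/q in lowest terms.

Stage 1: cross terms: (-11*-6 - 21*-25)=591, (21*12 - 23*-6)=390, (23*27 - -10*12)=741, (-10*-25 - -11*27)=547; twice the area = |2269| = 2269; area = 2269/2; boundary points = 1 + 2 + 3 + 1 = 7; strictly interior points = area - boundary/2 + 1 = 1132; answer 1132
Stage 2: W1 = 1132; d = 27; f(2) = -2*(-8) + 1*(27) = 43; iterating: f(2)=43, f(3)=-94, f(4)=231, f(5)=-556, f(6)=1343, f(7)=-3242, f(8)=7827, f(9)=-18896, f(10)=45619, f(11)=-110134, f(12)=265887, f(13)=-641908, f(14)=1549703, f(15)=-3741314, f(16)=9032331, f(17)=-21805976, f(18)=52644283; answer 52644283

52644283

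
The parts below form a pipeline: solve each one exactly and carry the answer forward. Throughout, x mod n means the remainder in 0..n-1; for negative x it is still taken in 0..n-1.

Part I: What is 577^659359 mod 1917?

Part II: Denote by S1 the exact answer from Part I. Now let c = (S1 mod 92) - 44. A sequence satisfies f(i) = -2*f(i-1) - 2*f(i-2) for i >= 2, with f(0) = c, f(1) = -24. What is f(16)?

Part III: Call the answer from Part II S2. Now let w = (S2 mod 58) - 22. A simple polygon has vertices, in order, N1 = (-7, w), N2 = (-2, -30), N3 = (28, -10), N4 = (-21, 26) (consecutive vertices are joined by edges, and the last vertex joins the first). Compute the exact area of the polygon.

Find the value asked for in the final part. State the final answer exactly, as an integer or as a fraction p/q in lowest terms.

Part I: squarings mod 1917: 577^1=577, 577^2=1288, 577^4=739, 577^8=1693, 577^16=334, 577^32=370, 577^64=793, 577^128=73, 577^256=1495, 577^512=1720, 577^1024=469, 577^2048=1423, 577^4096=577, 577^8192=1288, 577^16384=739, 577^32768=1693, 577^65536=334, 577^131072=370, 577^262144=793, 577^524288=73; 577^659359 = 577^1 * 577^2 * 577^4 * 577^8 * 577^16 * 577^128 * 577^256 * 577^512 * 577^1024 * 577^2048 * 577^131072 * 577^524288 = 793 (mod 1917); answer 793
Part II: S1 = 793; c = 13; f(2) = -2*(-24) - 2*(13) = 22; iterating: f(2)=22, f(3)=4, f(4)=-52, f(5)=96, f(6)=-88, f(7)=-16, f(8)=208, f(9)=-384, f(10)=352, f(11)=64, f(12)=-832, f(13)=1536, f(14)=-1408, f(15)=-256, f(16)=3328; answer 3328
Part III: S2 = 3328; w = 0; cross terms: (-7*-30 - -2*0)=210, (-2*-10 - 28*-30)=860, (28*26 - -21*-10)=518, (-21*0 - -7*26)=182; twice the area = |1770| = 1770; area = 885; answer 885

885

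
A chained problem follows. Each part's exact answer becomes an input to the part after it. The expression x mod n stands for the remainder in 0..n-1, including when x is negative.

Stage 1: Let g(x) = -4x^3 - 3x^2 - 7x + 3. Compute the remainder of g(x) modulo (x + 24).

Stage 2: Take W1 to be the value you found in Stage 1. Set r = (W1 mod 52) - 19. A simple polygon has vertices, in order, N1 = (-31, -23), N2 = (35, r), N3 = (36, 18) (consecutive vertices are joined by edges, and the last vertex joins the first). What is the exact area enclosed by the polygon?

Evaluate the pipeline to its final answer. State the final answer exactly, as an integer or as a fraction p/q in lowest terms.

Stage 1: remainder = value at the root: -4*(-24)^3 - 3*(-24)^2 - 7*(-24)^1 + 3 = (55296) + (-1728) + (168) + (3) = 53739; answer 53739
Stage 2: W1 = 53739; r = 4; cross terms: (-31*4 - 35*-23)=681, (35*18 - 36*4)=486, (36*-23 - -31*18)=-270; twice the area = |897| = 897; area = 897/2; answer 897/2

897/2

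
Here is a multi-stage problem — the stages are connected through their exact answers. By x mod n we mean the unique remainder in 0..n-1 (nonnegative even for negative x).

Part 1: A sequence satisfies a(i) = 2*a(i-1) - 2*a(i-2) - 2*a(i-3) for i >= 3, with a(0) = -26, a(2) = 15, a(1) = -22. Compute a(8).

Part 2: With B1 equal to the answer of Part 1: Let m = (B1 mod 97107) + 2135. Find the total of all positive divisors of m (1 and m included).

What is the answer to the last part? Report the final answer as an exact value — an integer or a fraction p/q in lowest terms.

Part 1: a(3) = 2*(15) - 2*(-22) - 2*(-26) = 126; iterating: a(3)=126, a(4)=266, a(5)=250, a(6)=-284, a(7)=-1600, a(8)=-3132; answer -3132
Part 2: B1 = -3132; m = 96110; 96110 = 2 * 5 * 7 * 1373; sigma = (1 + 2) * (1 + 5) * (1 + 7) * (1 + 1373) = 3 * 6 * 8 * 1374 = 197856; answer 197856

197856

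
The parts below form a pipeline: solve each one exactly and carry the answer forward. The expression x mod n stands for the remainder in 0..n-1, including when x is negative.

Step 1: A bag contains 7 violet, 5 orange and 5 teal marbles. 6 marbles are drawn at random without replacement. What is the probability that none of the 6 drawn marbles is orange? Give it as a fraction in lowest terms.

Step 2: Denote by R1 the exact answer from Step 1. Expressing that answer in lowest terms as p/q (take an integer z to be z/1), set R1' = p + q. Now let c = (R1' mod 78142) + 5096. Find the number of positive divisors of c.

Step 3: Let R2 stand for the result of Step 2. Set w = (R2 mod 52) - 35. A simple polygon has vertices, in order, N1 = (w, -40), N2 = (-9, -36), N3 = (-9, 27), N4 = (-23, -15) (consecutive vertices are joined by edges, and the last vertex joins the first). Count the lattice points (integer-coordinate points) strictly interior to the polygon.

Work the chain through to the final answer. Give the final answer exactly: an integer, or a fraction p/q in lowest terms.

639

Step 1: total draws C(17,6) = 12376; favorable C(12,6) = 924; P = 33/442; answer 33/442
Step 2: R1 = 33/442; threaded value p + q = 475; c = 5571; 5571 = 3^2 * 619; number of divisors = (2+1) * (1+1) = 6; answer 6
Step 3: R2 = 6; w = -29; cross terms: (-29*-36 - -9*-40)=684, (-9*27 - -9*-36)=-567, (-9*-15 - -23*27)=756, (-23*-40 - -29*-15)=485; twice the area = |1358| = 1358; area = 679; boundary points = 4 + 63 + 14 + 1 = 82; strictly interior points = area - boundary/2 + 1 = 639; answer 639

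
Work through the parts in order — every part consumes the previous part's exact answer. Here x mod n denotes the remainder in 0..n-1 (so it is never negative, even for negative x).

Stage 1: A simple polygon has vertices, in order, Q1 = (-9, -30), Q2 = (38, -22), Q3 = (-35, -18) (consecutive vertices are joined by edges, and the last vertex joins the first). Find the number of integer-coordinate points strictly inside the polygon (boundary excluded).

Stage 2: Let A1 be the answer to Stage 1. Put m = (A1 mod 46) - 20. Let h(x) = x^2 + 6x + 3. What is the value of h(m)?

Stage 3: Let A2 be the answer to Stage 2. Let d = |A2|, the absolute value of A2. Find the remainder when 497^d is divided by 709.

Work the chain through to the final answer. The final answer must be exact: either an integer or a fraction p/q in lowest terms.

Stage 1: cross terms: (-9*-22 - 38*-30)=1338, (38*-18 - -35*-22)=-1454, (-35*-30 - -9*-18)=888; twice the area = |772| = 772; area = 386; boundary points = 1 + 1 + 2 = 4; strictly interior points = area - boundary/2 + 1 = 385; answer 385
Stage 2: A1 = 385; m = -3; 1*(-3)^2 + 6*(-3)^1 + 3 = (9) + (-18) + (3) = -6; answer -6
Stage 3: A2 = -6; d = 6; squarings mod 709: 497^1=497, 497^2=277, 497^4=157; 497^6 = 497^2 * 497^4 = 240 (mod 709); answer 240

240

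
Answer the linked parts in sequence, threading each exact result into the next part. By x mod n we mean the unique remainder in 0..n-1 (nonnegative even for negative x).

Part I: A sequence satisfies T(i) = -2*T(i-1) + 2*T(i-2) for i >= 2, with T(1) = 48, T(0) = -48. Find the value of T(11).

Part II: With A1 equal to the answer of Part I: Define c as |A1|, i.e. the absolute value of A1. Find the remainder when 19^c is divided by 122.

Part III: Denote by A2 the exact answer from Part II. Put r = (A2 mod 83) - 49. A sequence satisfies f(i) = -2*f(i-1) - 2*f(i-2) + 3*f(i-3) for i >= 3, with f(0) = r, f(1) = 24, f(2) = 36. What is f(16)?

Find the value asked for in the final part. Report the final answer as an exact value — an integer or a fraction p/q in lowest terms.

Part I: T(2) = -2*(48) + 2*(-48) = -192; iterating: T(2)=-192, T(3)=480, T(4)=-1344, T(5)=3648, T(6)=-9984, T(7)=27264, T(8)=-74496, T(9)=203520, T(10)=-556032, T(11)=1519104; answer 1519104
Part II: A1 = 1519104; c = 1519104; squarings mod 122: 19^1=19, 19^2=117, 19^4=25, 19^8=15, 19^16=103, 19^32=117, 19^64=25, 19^128=15, 19^256=103, 19^512=117, 19^1024=25, 19^2048=15, 19^4096=103, 19^8192=117, 19^16384=25, 19^32768=15, 19^65536=103, 19^131072=117, 19^262144=25, 19^524288=15, 19^1048576=103; 19^1519104 = 19^512 * 19^1024 * 19^2048 * 19^8192 * 19^65536 * 19^131072 * 19^262144 * 19^1048576 = 81 (mod 122); answer 81
Part III: A2 = 81; r = 32; f(3) = -2*(36) - 2*(24) + 3*(32) = -24; iterating: f(3)=-24, f(4)=48, f(5)=60, f(6)=-288, f(7)=600, f(8)=-444, f(9)=-1176, f(10)=5040, f(11)=-9060, f(12)=4512, f(13)=24216, f(14)=-84636, f(15)=134376, f(16)=-26832; answer -26832

-26832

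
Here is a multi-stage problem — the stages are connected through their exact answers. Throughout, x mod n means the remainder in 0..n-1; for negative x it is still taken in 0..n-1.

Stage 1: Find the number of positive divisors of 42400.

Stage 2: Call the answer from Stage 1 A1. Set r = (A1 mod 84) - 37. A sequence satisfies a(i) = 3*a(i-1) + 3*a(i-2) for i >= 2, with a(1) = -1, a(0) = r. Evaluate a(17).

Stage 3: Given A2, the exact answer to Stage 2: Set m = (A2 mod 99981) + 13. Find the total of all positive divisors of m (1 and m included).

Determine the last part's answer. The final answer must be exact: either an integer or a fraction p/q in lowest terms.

77976

Stage 1: 42400 = 2^5 * 5^2 * 53; number of divisors = (5+1) * (2+1) * (1+1) = 36; answer 36
Stage 2: A1 = 36; r = -1; a(2) = 3*(-1) + 3*(-1) = -6; iterating: a(2)=-6, a(3)=-21, a(4)=-81, a(5)=-306, a(6)=-1161, a(7)=-4401, a(8)=-16686, a(9)=-63261, a(10)=-239841, a(11)=-909306, a(12)=-3447441, a(13)=-13070241, a(14)=-49553046, a(15)=-187869861, a(16)=-712268721, a(17)=-2700415746; answer -2700415746
Stage 3: A2 = -2700415746; m = 71077; 71077 = 17 * 37 * 113; sigma = (1 + 17) * (1 + 37) * (1 + 113) = 18 * 38 * 114 = 77976; answer 77976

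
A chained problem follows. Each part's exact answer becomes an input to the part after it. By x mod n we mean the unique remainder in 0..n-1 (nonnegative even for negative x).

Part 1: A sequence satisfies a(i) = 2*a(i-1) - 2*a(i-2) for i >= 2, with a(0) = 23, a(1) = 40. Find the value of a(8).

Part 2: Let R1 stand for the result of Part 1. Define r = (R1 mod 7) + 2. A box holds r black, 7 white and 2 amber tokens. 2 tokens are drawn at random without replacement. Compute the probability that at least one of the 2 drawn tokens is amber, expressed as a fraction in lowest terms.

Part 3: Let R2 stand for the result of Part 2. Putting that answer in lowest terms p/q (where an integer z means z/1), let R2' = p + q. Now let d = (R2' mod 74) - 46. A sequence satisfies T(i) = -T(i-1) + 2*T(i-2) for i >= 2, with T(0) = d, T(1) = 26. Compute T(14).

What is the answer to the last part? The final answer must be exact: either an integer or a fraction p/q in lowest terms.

Part 1: a(2) = 2*(40) - 2*(23) = 34; iterating: a(2)=34, a(3)=-12, a(4)=-92, a(5)=-160, a(6)=-136, a(7)=48, a(8)=368; answer 368
Part 2: R1 = 368; r = 6; total draws C(15,2) = 105; complement C(13,2) = 78; favorable 105 - 78 = 27; P = 9/35; answer 9/35
Part 3: R2 = 9/35; threaded value p + q = 44; d = -2; T(2) = -1*(26) + 2*(-2) = -30; iterating: T(2)=-30, T(3)=82, T(4)=-142, T(5)=306, T(6)=-590, T(7)=1202, T(8)=-2382, T(9)=4786, T(10)=-9550, T(11)=19122, T(12)=-38222, T(13)=76466, T(14)=-152910; answer -152910

-152910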